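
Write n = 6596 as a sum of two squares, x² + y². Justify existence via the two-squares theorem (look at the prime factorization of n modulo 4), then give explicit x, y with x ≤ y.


Step 1: Factor n = 6596 = 2^2 · 17 · 97.
Step 2: Check the mod-4 condition on each prime factor: 2 = 2 (special); 17 ≡ 1 (mod 4), exponent 1; 97 ≡ 1 (mod 4), exponent 1.
All primes ≡ 3 (mod 4) appear to even exponent (or don't appear), so by the two-squares theorem n IS expressible as a sum of two squares.
Step 3: Build a representation. Group n = k² · m with k = 2 and m = 17 · 97 = 1649 (a product of primes ≡ 1 (mod 4)); a representation of m scales to one of n via (k·x)² + (k·y)² = k²(x² + y²). Each prime p ≡ 1 (mod 4) is itself a sum of two squares; find a² by testing p − a² for a perfect square:
  17: 17 − 1² = 16 = 4² ⇒ 17 = 1² + 4².
  97: 97 − 1² = 96, 97 − 2² = 93, 97 − 3² = 88, 97 − 4² = 81 = 9² ⇒ 97 = 4² + 9².
  Combine using the Brahmagupta–Fibonacci identity (a² + b²)(c² + d²) = (ac − bd)² + (ad + bc)² = (ac + bd)² + (ad − bc)²:
  17 · 97 = 1649: from (1² + 4²)(4² + 9²), take (1·4 − 4·9, 1·9 + 4·4) = (4 − 36, 9 + 16) = (-32, 25); dropping signs (only squares matter) gives (32, 25); check 32² + 25² = 1024 + 625 = 1649 ✓.
  Scale by k = 2: (2·32, 2·25) = (64, 50).
Step 4: Order so x ≤ y and verify: 50² + 64² = 2500 + 4096 = 6596 = n. ✓

n = 6596 = 50² + 64² (one valid representation with x ≤ y).


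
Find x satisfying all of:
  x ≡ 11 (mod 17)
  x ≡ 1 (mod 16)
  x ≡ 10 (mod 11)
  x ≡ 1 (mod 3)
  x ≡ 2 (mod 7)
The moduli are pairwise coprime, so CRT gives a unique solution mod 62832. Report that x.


Product of moduli M = 17 · 16 · 11 · 3 · 7 = 62832.
Merge one congruence at a time:
  Start: x ≡ 11 (mod 17).
  Combine with x ≡ 1 (mod 16); new modulus lcm = 272.
    Write x = 11 + 17·t and substitute into x ≡ 1 (mod 16): 17·t ≡ 1 − 11 = -10 (mod 16).
    Reduce coefficients mod 16: 1·t ≡ 6 (mod 16).
    So t ≡ 6 (mod 16).
    Then x = 11 + 17·6 = 113, valid modulo lcm(17, 16) = 272: x ≡ 113 (mod 272).
  Combine with x ≡ 10 (mod 11); new modulus lcm = 2992.
    Write x = 113 + 272·t and substitute into x ≡ 10 (mod 11): 272·t ≡ 10 − 113 = -103 (mod 11).
    Reduce coefficients mod 11: 8·t ≡ 7 (mod 11).
    The inverse of 8 mod 11 is 7 (since 8·7 = 56 = 5·11 + 1), so t ≡ 7·7 = 49 ≡ 5 (mod 11).
    Then x = 113 + 272·5 = 1473, valid modulo lcm(272, 11) = 2992: x ≡ 1473 (mod 2992).
  Combine with x ≡ 1 (mod 3); new modulus lcm = 8976.
    Write x = 1473 + 2992·t and substitute into x ≡ 1 (mod 3): 2992·t ≡ 1 − 1473 = -1472 (mod 3).
    Reduce coefficients mod 3: 1·t ≡ 1 (mod 3).
    So t ≡ 1 (mod 3).
    Then x = 1473 + 2992·1 = 4465, valid modulo lcm(2992, 3) = 8976: x ≡ 4465 (mod 8976).
  Combine with x ≡ 2 (mod 7); new modulus lcm = 62832.
    Write x = 4465 + 8976·t and substitute into x ≡ 2 (mod 7): 8976·t ≡ 2 − 4465 = -4463 (mod 7).
    Reduce coefficients mod 7: 2·t ≡ 3 (mod 7).
    The inverse of 2 mod 7 is 4 (since 2·4 = 8 = 1·7 + 1), so t ≡ 4·3 = 12 ≡ 5 (mod 7).
    Then x = 4465 + 8976·5 = 49345, valid modulo lcm(8976, 7) = 62832: x ≡ 49345 (mod 62832).
Verify against each original: 49345 mod 17 = 11, 49345 mod 16 = 1, 49345 mod 11 = 10, 49345 mod 3 = 1, 49345 mod 7 = 2.

x ≡ 49345 (mod 62832).


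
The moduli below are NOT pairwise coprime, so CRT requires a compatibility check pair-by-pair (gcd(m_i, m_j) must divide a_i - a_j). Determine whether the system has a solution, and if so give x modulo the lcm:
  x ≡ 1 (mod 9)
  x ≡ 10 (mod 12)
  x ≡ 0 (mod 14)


Moduli 9, 12, 14 are not pairwise coprime, so CRT works modulo lcm(m_i) when all pairwise compatibility conditions hold.
Pairwise compatibility: gcd(m_i, m_j) must divide a_i - a_j for every pair.
Merge one congruence at a time:
  Start: x ≡ 1 (mod 9).
  Combine with x ≡ 10 (mod 12): gcd(9, 12) = 3; 10 - 1 = 9, which IS divisible by 3, so compatible.
    Write x = 1 + 9·t and substitute into x ≡ 10 (mod 12): 9·t ≡ 10 − 1 = 9 (mod 12).
    Divide the congruence (and modulus) by g = 3: 3·t ≡ 3 (mod 4).
    The inverse of 3 mod 4 is 3 (since 3·3 = 9 = 2·4 + 1), so t ≡ 3·3 = 9 ≡ 1 (mod 4).
    Then x = 1 + 9·1 = 10, valid modulo lcm(9, 12) = 36: x ≡ 10 (mod 36).
  Combine with x ≡ 0 (mod 14): gcd(36, 14) = 2; 0 - 10 = -10, which IS divisible by 2, so compatible.
    Write x = 10 + 36·t and substitute into x ≡ 0 (mod 14): 36·t ≡ 0 − 10 = -10 (mod 14).
    Divide the congruence (and modulus) by g = 2: 18·t ≡ -5 (mod 7).
    Reduce coefficients mod 7: 4·t ≡ 2 (mod 7).
    The inverse of 4 mod 7 is 2 (since 4·2 = 8 = 1·7 + 1), so t ≡ 2·2 = 4 ≡ 4 (mod 7).
    Then x = 10 + 36·4 = 154, valid modulo lcm(36, 14) = 252: x ≡ 154 (mod 252).
Verify: 154 mod 9 = 1, 154 mod 12 = 10, 154 mod 14 = 0.

x ≡ 154 (mod 252).


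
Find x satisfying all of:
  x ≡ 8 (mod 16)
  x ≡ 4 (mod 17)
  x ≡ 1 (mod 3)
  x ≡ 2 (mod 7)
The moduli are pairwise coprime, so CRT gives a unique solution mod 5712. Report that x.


Product of moduli M = 16 · 17 · 3 · 7 = 5712.
Merge one congruence at a time:
  Start: x ≡ 8 (mod 16).
  Combine with x ≡ 4 (mod 17); new modulus lcm = 272.
    Write x = 8 + 16·t and substitute into x ≡ 4 (mod 17): 16·t ≡ 4 − 8 = -4 (mod 17).
    Reduce coefficients mod 17: 16·t ≡ 13 (mod 17).
    The inverse of 16 mod 17 is 16 (since 16·16 = 256 = 15·17 + 1), so t ≡ 16·13 = 208 ≡ 4 (mod 17).
    Then x = 8 + 16·4 = 72, valid modulo lcm(16, 17) = 272: x ≡ 72 (mod 272).
  Combine with x ≡ 1 (mod 3); new modulus lcm = 816.
    Write x = 72 + 272·t and substitute into x ≡ 1 (mod 3): 272·t ≡ 1 − 72 = -71 (mod 3).
    Reduce coefficients mod 3: 2·t ≡ 1 (mod 3).
    The inverse of 2 mod 3 is 2 (since 2·2 = 4 = 1·3 + 1), so t ≡ 2·1 = 2 ≡ 2 (mod 3).
    Then x = 72 + 272·2 = 616, valid modulo lcm(272, 3) = 816: x ≡ 616 (mod 816).
  Combine with x ≡ 2 (mod 7); new modulus lcm = 5712.
    Write x = 616 + 816·t and substitute into x ≡ 2 (mod 7): 816·t ≡ 2 − 616 = -614 (mod 7).
    Reduce coefficients mod 7: 4·t ≡ 2 (mod 7).
    The inverse of 4 mod 7 is 2 (since 4·2 = 8 = 1·7 + 1), so t ≡ 2·2 = 4 ≡ 4 (mod 7).
    Then x = 616 + 816·4 = 3880, valid modulo lcm(816, 7) = 5712: x ≡ 3880 (mod 5712).
Verify against each original: 3880 mod 16 = 8, 3880 mod 17 = 4, 3880 mod 3 = 1, 3880 mod 7 = 2.

x ≡ 3880 (mod 5712).


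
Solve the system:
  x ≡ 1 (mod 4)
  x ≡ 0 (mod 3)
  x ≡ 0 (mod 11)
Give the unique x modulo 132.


Moduli 4, 3, 11 are pairwise coprime; by CRT there is a unique solution modulo M = 4 · 3 · 11 = 132.
Solve pairwise, accumulating the modulus:
  Start with x ≡ 1 (mod 4).
  Combine with x ≡ 0 (mod 3): since gcd(4, 3) = 1, we get a unique residue mod 12.
    Write x = 1 + 4·t and substitute into x ≡ 0 (mod 3): 4·t ≡ 0 − 1 = -1 (mod 3).
    Reduce coefficients mod 3: 1·t ≡ 2 (mod 3).
    So t ≡ 2 (mod 3).
    Then x = 1 + 4·2 = 9, valid modulo lcm(4, 3) = 12: x ≡ 9 (mod 12).
  Combine with x ≡ 0 (mod 11): since gcd(12, 11) = 1, we get a unique residue mod 132.
    Write x = 9 + 12·t and substitute into x ≡ 0 (mod 11): 12·t ≡ 0 − 9 = -9 (mod 11).
    Reduce coefficients mod 11: 1·t ≡ 2 (mod 11).
    So t ≡ 2 (mod 11).
    Then x = 9 + 12·2 = 33, valid modulo lcm(12, 11) = 132: x ≡ 33 (mod 132).
Verify: 33 mod 4 = 1 ✓, 33 mod 3 = 0 ✓, 33 mod 11 = 0 ✓.

x ≡ 33 (mod 132).


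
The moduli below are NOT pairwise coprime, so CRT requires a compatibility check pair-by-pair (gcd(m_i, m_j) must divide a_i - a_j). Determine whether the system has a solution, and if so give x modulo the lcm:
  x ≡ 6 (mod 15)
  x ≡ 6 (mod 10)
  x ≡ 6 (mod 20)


Moduli 15, 10, 20 are not pairwise coprime, so CRT works modulo lcm(m_i) when all pairwise compatibility conditions hold.
Pairwise compatibility: gcd(m_i, m_j) must divide a_i - a_j for every pair.
Merge one congruence at a time:
  Start: x ≡ 6 (mod 15).
  Combine with x ≡ 6 (mod 10): gcd(15, 10) = 5; 6 - 6 = 0, which IS divisible by 5, so compatible.
    Write x = 6 + 15·t and substitute into x ≡ 6 (mod 10): 15·t ≡ 6 − 6 = 0 (mod 10).
    Divide the congruence (and modulus) by g = 5: 3·t ≡ 0 (mod 2).
    Reduce coefficients mod 2: 1·t ≡ 0 (mod 2).
    So t ≡ 0 (mod 2).
    Then x = 6 + 15·0 = 6, valid modulo lcm(15, 10) = 30: x ≡ 6 (mod 30).
  Combine with x ≡ 6 (mod 20): gcd(30, 20) = 10; 6 - 6 = 0, which IS divisible by 10, so compatible.
    Write x = 6 + 30·t and substitute into x ≡ 6 (mod 20): 30·t ≡ 6 − 6 = 0 (mod 20).
    Divide the congruence (and modulus) by g = 10: 3·t ≡ 0 (mod 2).
    Reduce coefficients mod 2: 1·t ≡ 0 (mod 2).
    So t ≡ 0 (mod 2).
    Then x = 6 + 30·0 = 6, valid modulo lcm(30, 20) = 60: x ≡ 6 (mod 60).
Verify: 6 mod 15 = 6, 6 mod 10 = 6, 6 mod 20 = 6.

x ≡ 6 (mod 60).


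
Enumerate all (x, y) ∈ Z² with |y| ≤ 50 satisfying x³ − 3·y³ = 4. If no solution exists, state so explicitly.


The equation is x³ - 3y³ = 4. For fixed y, x³ = 3·y³ + 4, so a solution requires the RHS to be a perfect cube.
Strategy: iterate y from -50 to 50, compute RHS = 3·y³ + 4, and check whether it is a (positive or negative) perfect cube.
Check small values of y:
  y = 0: RHS = 4 is not a perfect cube.
  y = 1: RHS = 7 is not a perfect cube.
  y = -1: RHS = 1 = (1)³ ⇒ x = 1 works.
  y = 2: RHS = 28 is not a perfect cube.
  y = -2: RHS = -20 is not a perfect cube.
  y = 3: RHS = 85 is not a perfect cube.
  y = -3: RHS = -77 is not a perfect cube.
Continuing the search up to |y| = 50 finds no further solutions beyond those listed.
Collected solutions: (1, -1).

Solutions (with |y| ≤ 50): (1, -1).


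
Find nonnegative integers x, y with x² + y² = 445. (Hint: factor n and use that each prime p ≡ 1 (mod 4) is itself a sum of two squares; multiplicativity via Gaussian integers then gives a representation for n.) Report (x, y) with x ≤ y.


Step 1: Factor n = 445 = 5 · 89.
Step 2: Check the mod-4 condition on each prime factor: 5 ≡ 1 (mod 4), exponent 1; 89 ≡ 1 (mod 4), exponent 1.
All primes ≡ 3 (mod 4) appear to even exponent (or don't appear), so by the two-squares theorem n IS expressible as a sum of two squares.
Step 3: Build a representation. Here n = 5 · 89 is a product of primes ≡ 1 (mod 4). Each prime p ≡ 1 (mod 4) is itself a sum of two squares; find a² by testing p − a² for a perfect square:
  5: 5 − 1² = 4 = 2² ⇒ 5 = 1² + 2².
  89: 89 − 1² = 88, 89 − 2² = 85, 89 − 3² = 80, 89 − 4² = 73, 89 − 5² = 64 = 8² ⇒ 89 = 5² + 8².
  Combine using the Brahmagupta–Fibonacci identity (a² + b²)(c² + d²) = (ac − bd)² + (ad + bc)² = (ac + bd)² + (ad − bc)²:
  5 · 89 = 445: from (1² + 2²)(5² + 8²), take (1·5 − 2·8, 1·8 + 2·5) = (5 − 16, 8 + 10) = (-11, 18); dropping signs (only squares matter) gives (11, 18); check 11² + 18² = 121 + 324 = 445 ✓.
Step 4: Order so x ≤ y and verify: 11² + 18² = 121 + 324 = 445 = n. ✓

n = 445 = 11² + 18² (one valid representation with x ≤ y).


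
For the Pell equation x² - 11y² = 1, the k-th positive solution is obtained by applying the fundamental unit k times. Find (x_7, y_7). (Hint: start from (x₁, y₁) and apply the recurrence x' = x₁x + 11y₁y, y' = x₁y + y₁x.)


Step 1: Find the fundamental solution (x₁, y₁) of x² - 11y² = 1.
  Expand √11 as a continued fraction. a₀ = ⌊√11⌋ = 3; iterate m_{k+1} = d_k·a_k − m_k, d_{k+1} = (11 − m_{k+1}²)/d_k, a_{k+1} = ⌊(a₀ + m_{k+1})/d_{k+1}⌋ (starting m₀ = 0, d₀ = 1), with convergents p_k = a_k·p_{k-1} + p_{k-2}, q_k = a_k·q_{k-1} + q_{k-2} (p₋₁ = 1, q₋₁ = 0):
  k = 0: a₀ = 3; p₀/q₀ = 3/1; p₀² − 11·q₀² = 9 − 11 = -2.
  k = 1: m = 3, d = 2, a = ⌊(3 + 3)/2⌋ = 3; p/q = (3·3 + 1)/(3·1 + 0) = 10/3; p² − 11·q² = 100 − 99 = 1.
  The first convergent with p² − 11·q² = 1 gives the fundamental solution (x₁, y₁) = (10, 3).
Step 2: Apply the recurrence (x_{n+1}, y_{n+1}) = (x₁x_n + 11y₁y_n, x₁y_n + y₁x_n) repeatedly.
  From (x_1, y_1) = (10, 3): x_2 = 10·10 + 11·3·3 = 199; y_2 = 10·3 + 3·10 = 60.
  From (x_2, y_2) = (199, 60): x_3 = 10·199 + 11·3·60 = 3970; y_3 = 10·60 + 3·199 = 1197.
  From (x_3, y_3) = (3970, 1197): x_4 = 10·3970 + 11·3·1197 = 79201; y_4 = 10·1197 + 3·3970 = 23880.
  From (x_4, y_4) = (79201, 23880): x_5 = 10·79201 + 11·3·23880 = 1580050; y_5 = 10·23880 + 3·79201 = 476403.
  From (x_5, y_5) = (1580050, 476403): x_6 = 10·1580050 + 11·3·476403 = 31521799; y_6 = 10·476403 + 3·1580050 = 9504180.
  From (x_6, y_6) = (31521799, 9504180): x_7 = 10·31521799 + 11·3·9504180 = 628855930; y_7 = 10·9504180 + 3·31521799 = 189607197.
Step 3: Verify x_7² - 11·y_7² = 395459780696164900 - 395459780696164899 = 1 (should be 1). ✓

(x_1, y_1) = (10, 3); (x_7, y_7) = (628855930, 189607197).


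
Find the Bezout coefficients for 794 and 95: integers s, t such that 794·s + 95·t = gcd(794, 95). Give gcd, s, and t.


Euclidean algorithm on (794, 95) — divide until remainder is 0:
  794 = 8 · 95 + 34
  95 = 2 · 34 + 27
  34 = 1 · 27 + 7
  27 = 3 · 7 + 6
  7 = 1 · 6 + 1
  6 = 6 · 1 + 0
gcd(794, 95) = 1.
Track Bezout coefficients alongside the remainders: start with r₀ = 794 = a·1 + b·0 (s = 1, t = 0) and r₁ = 95 = a·0 + b·1 (s = 0, t = 1); each new remainder r_{k+1} = r_{k-1} − q_k·r_k inherits s_{k+1} = s_{k-1} − q_k·s_k, t_{k+1} = t_{k-1} − q_k·t_k, so r_k = a·s_k + b·t_k at every step:
  q = 8: r = 34, s = 1 − 8·0 = 1, t = 0 − 8·1 = -8  (check: 794·1 + 95·(-8) = 34)
  q = 2: r = 27, s = 0 − 2·1 = -2, t = 1 − 2·(-8) = 17  (check: 794·(-2) + 95·17 = 27)
  q = 1: r = 7, s = 1 − 1·(-2) = 3, t = -8 − 1·17 = -25  (check: 794·3 + 95·(-25) = 7)
  q = 3: r = 6, s = -2 − 3·3 = -11, t = 17 − 3·(-25) = 92  (check: 794·(-11) + 95·92 = 6)
  q = 1: r = 1, s = 3 − 1·(-11) = 14, t = -25 − 1·92 = -117  (check: 794·14 + 95·(-117) = 1)
The row with r = 1 (the gcd) gives the Bezout coefficients s = 14, t = -117.
Result: 794 · (14) + 95 · (-117) = 1.

gcd(794, 95) = 1; s = 14, t = -117 (check: 794·14 + 95·(-117) = 1).


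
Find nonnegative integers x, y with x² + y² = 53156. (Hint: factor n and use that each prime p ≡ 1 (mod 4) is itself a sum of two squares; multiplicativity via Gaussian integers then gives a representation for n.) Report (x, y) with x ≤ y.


Step 1: Factor n = 53156 = 2^2 · 97 · 137.
Step 2: Check the mod-4 condition on each prime factor: 2 = 2 (special); 97 ≡ 1 (mod 4), exponent 1; 137 ≡ 1 (mod 4), exponent 1.
All primes ≡ 3 (mod 4) appear to even exponent (or don't appear), so by the two-squares theorem n IS expressible as a sum of two squares.
Step 3: Build a representation. Group n = k² · m with k = 2 and m = 97 · 137 = 13289 (a product of primes ≡ 1 (mod 4)); a representation of m scales to one of n via (k·x)² + (k·y)² = k²(x² + y²). Each prime p ≡ 1 (mod 4) is itself a sum of two squares; find a² by testing p − a² for a perfect square:
  97: 97 − 1² = 96, 97 − 2² = 93, 97 − 3² = 88, 97 − 4² = 81 = 9² ⇒ 97 = 4² + 9².
  137: 137 − 1² = 136, 137 − 2² = 133, 137 − 3² = 128, 137 − 4² = 121 = 11² ⇒ 137 = 4² + 11².
  Combine using the Brahmagupta–Fibonacci identity (a² + b²)(c² + d²) = (ac − bd)² + (ad + bc)² = (ac + bd)² + (ad − bc)²:
  97 · 137 = 13289: from (4² + 9²)(4² + 11²), take (4·4 − 9·11, 4·11 + 9·4) = (16 − 99, 44 + 36) = (-83, 80); dropping signs (only squares matter) gives (83, 80); check 83² + 80² = 6889 + 6400 = 13289 ✓.
  Scale by k = 2: (2·83, 2·80) = (166, 160).
Step 4: Order so x ≤ y and verify: 160² + 166² = 25600 + 27556 = 53156 = n. ✓

n = 53156 = 160² + 166² (one valid representation with x ≤ y).


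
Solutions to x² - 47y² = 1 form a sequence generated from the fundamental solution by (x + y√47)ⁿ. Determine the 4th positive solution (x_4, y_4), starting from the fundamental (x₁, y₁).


Step 1: Find the fundamental solution (x₁, y₁) of x² - 47y² = 1.
  Expand √47 as a continued fraction. a₀ = ⌊√47⌋ = 6; iterate m_{k+1} = d_k·a_k − m_k, d_{k+1} = (47 − m_{k+1}²)/d_k, a_{k+1} = ⌊(a₀ + m_{k+1})/d_{k+1}⌋ (starting m₀ = 0, d₀ = 1), with convergents p_k = a_k·p_{k-1} + p_{k-2}, q_k = a_k·q_{k-1} + q_{k-2} (p₋₁ = 1, q₋₁ = 0):
  k = 0: a₀ = 6; p₀/q₀ = 6/1; p₀² − 47·q₀² = 36 − 47 = -11.
  k = 1: m = 6, d = 11, a = ⌊(6 + 6)/11⌋ = 1; p/q = (1·6 + 1)/(1·1 + 0) = 7/1; p² − 47·q² = 49 − 47 = 2.
  k = 2: m = 5, d = 2, a = ⌊(6 + 5)/2⌋ = 5; p/q = (5·7 + 6)/(5·1 + 1) = 41/6; p² − 47·q² = 1681 − 1692 = -11.
  k = 3: m = 5, d = 11, a = ⌊(6 + 5)/11⌋ = 1; p/q = (1·41 + 7)/(1·6 + 1) = 48/7; p² − 47·q² = 2304 − 2303 = 1.
  The first convergent with p² − 47·q² = 1 gives the fundamental solution (x₁, y₁) = (48, 7).
Step 2: Apply the recurrence (x_{n+1}, y_{n+1}) = (x₁x_n + 47y₁y_n, x₁y_n + y₁x_n) repeatedly.
  From (x_1, y_1) = (48, 7): x_2 = 48·48 + 47·7·7 = 4607; y_2 = 48·7 + 7·48 = 672.
  From (x_2, y_2) = (4607, 672): x_3 = 48·4607 + 47·7·672 = 442224; y_3 = 48·672 + 7·4607 = 64505.
  From (x_3, y_3) = (442224, 64505): x_4 = 48·442224 + 47·7·64505 = 42448897; y_4 = 48·64505 + 7·442224 = 6191808.
Step 3: Verify x_4² - 47·y_4² = 1801908856516609 - 1801908856516608 = 1 (should be 1). ✓

(x_1, y_1) = (48, 7); (x_4, y_4) = (42448897, 6191808).


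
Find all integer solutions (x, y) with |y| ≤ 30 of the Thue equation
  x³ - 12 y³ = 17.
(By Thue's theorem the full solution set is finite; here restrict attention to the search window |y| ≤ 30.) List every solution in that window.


The equation is x³ - 12y³ = 17. For fixed y, x³ = 12·y³ + 17, so a solution requires the RHS to be a perfect cube.
Strategy: iterate y from -30 to 30, compute RHS = 12·y³ + 17, and check whether it is a (positive or negative) perfect cube.
Check small values of y:
  y = 0: RHS = 17 is not a perfect cube.
  y = 1: RHS = 29 is not a perfect cube.
  y = -1: RHS = 5 is not a perfect cube.
  y = 2: RHS = 113 is not a perfect cube.
  y = -2: RHS = -79 is not a perfect cube.
  y = 3: RHS = 341 is not a perfect cube.
  y = -3: RHS = -307 is not a perfect cube.
Continuing the search up to |y| = 30 finds no solutions either.
No (x, y) in the scanned range satisfies the equation.

No integer solutions with |y| ≤ 30.


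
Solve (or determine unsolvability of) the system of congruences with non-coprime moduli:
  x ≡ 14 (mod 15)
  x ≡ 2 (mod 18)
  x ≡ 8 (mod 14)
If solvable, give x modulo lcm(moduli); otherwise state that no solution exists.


Moduli 15, 18, 14 are not pairwise coprime, so CRT works modulo lcm(m_i) when all pairwise compatibility conditions hold.
Pairwise compatibility: gcd(m_i, m_j) must divide a_i - a_j for every pair.
Merge one congruence at a time:
  Start: x ≡ 14 (mod 15).
  Combine with x ≡ 2 (mod 18): gcd(15, 18) = 3; 2 - 14 = -12, which IS divisible by 3, so compatible.
    Write x = 14 + 15·t and substitute into x ≡ 2 (mod 18): 15·t ≡ 2 − 14 = -12 (mod 18).
    Divide the congruence (and modulus) by g = 3: 5·t ≡ -4 (mod 6).
    Reduce coefficients mod 6: 5·t ≡ 2 (mod 6).
    The inverse of 5 mod 6 is 5 (since 5·5 = 25 = 4·6 + 1), so t ≡ 5·2 = 10 ≡ 4 (mod 6).
    Then x = 14 + 15·4 = 74, valid modulo lcm(15, 18) = 90: x ≡ 74 (mod 90).
  Combine with x ≡ 8 (mod 14): gcd(90, 14) = 2; 8 - 74 = -66, which IS divisible by 2, so compatible.
    Write x = 74 + 90·t and substitute into x ≡ 8 (mod 14): 90·t ≡ 8 − 74 = -66 (mod 14).
    Divide the congruence (and modulus) by g = 2: 45·t ≡ -33 (mod 7).
    Reduce coefficients mod 7: 3·t ≡ 2 (mod 7).
    The inverse of 3 mod 7 is 5 (since 3·5 = 15 = 2·7 + 1), so t ≡ 5·2 = 10 ≡ 3 (mod 7).
    Then x = 74 + 90·3 = 344, valid modulo lcm(90, 14) = 630: x ≡ 344 (mod 630).
Verify: 344 mod 15 = 14, 344 mod 18 = 2, 344 mod 14 = 8.

x ≡ 344 (mod 630).


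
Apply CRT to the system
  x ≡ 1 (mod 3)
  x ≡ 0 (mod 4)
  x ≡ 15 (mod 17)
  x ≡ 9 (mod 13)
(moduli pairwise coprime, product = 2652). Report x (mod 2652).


Product of moduli M = 3 · 4 · 17 · 13 = 2652.
Merge one congruence at a time:
  Start: x ≡ 1 (mod 3).
  Combine with x ≡ 0 (mod 4); new modulus lcm = 12.
    Write x = 1 + 3·t and substitute into x ≡ 0 (mod 4): 3·t ≡ 0 − 1 = -1 (mod 4).
    Reduce coefficients mod 4: 3·t ≡ 3 (mod 4).
    The inverse of 3 mod 4 is 3 (since 3·3 = 9 = 2·4 + 1), so t ≡ 3·3 = 9 ≡ 1 (mod 4).
    Then x = 1 + 3·1 = 4, valid modulo lcm(3, 4) = 12: x ≡ 4 (mod 12).
  Combine with x ≡ 15 (mod 17); new modulus lcm = 204.
    Write x = 4 + 12·t and substitute into x ≡ 15 (mod 17): 12·t ≡ 15 − 4 = 11 (mod 17).
    The inverse of 12 mod 17 is 10 (since 12·10 = 120 = 7·17 + 1), so t ≡ 10·11 = 110 ≡ 8 (mod 17).
    Then x = 4 + 12·8 = 100, valid modulo lcm(12, 17) = 204: x ≡ 100 (mod 204).
  Combine with x ≡ 9 (mod 13); new modulus lcm = 2652.
    Write x = 100 + 204·t and substitute into x ≡ 9 (mod 13): 204·t ≡ 9 − 100 = -91 (mod 13).
    Reduce coefficients mod 13: 9·t ≡ 0 (mod 13).
    The inverse of 9 mod 13 is 3 (since 9·3 = 27 = 2·13 + 1), so t ≡ 3·0 = 0 ≡ 0 (mod 13).
    Then x = 100 + 204·0 = 100, valid modulo lcm(204, 13) = 2652: x ≡ 100 (mod 2652).
Verify against each original: 100 mod 3 = 1, 100 mod 4 = 0, 100 mod 17 = 15, 100 mod 13 = 9.

x ≡ 100 (mod 2652).


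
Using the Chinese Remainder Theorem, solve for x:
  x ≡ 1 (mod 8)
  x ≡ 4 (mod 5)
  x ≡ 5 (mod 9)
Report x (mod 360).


Moduli 8, 5, 9 are pairwise coprime; by CRT there is a unique solution modulo M = 8 · 5 · 9 = 360.
Solve pairwise, accumulating the modulus:
  Start with x ≡ 1 (mod 8).
  Combine with x ≡ 4 (mod 5): since gcd(8, 5) = 1, we get a unique residue mod 40.
    Write x = 1 + 8·t and substitute into x ≡ 4 (mod 5): 8·t ≡ 4 − 1 = 3 (mod 5).
    Reduce coefficients mod 5: 3·t ≡ 3 (mod 5).
    The inverse of 3 mod 5 is 2 (since 3·2 = 6 = 1·5 + 1), so t ≡ 2·3 = 6 ≡ 1 (mod 5).
    Then x = 1 + 8·1 = 9, valid modulo lcm(8, 5) = 40: x ≡ 9 (mod 40).
  Combine with x ≡ 5 (mod 9): since gcd(40, 9) = 1, we get a unique residue mod 360.
    Write x = 9 + 40·t and substitute into x ≡ 5 (mod 9): 40·t ≡ 5 − 9 = -4 (mod 9).
    Reduce coefficients mod 9: 4·t ≡ 5 (mod 9).
    The inverse of 4 mod 9 is 7 (since 4·7 = 28 = 3·9 + 1), so t ≡ 7·5 = 35 ≡ 8 (mod 9).
    Then x = 9 + 40·8 = 329, valid modulo lcm(40, 9) = 360: x ≡ 329 (mod 360).
Verify: 329 mod 8 = 1 ✓, 329 mod 5 = 4 ✓, 329 mod 9 = 5 ✓.

x ≡ 329 (mod 360).


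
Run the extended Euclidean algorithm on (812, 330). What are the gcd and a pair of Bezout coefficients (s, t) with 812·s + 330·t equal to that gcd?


Euclidean algorithm on (812, 330) — divide until remainder is 0:
  812 = 2 · 330 + 152
  330 = 2 · 152 + 26
  152 = 5 · 26 + 22
  26 = 1 · 22 + 4
  22 = 5 · 4 + 2
  4 = 2 · 2 + 0
gcd(812, 330) = 2.
Track Bezout coefficients alongside the remainders: start with r₀ = 812 = a·1 + b·0 (s = 1, t = 0) and r₁ = 330 = a·0 + b·1 (s = 0, t = 1); each new remainder r_{k+1} = r_{k-1} − q_k·r_k inherits s_{k+1} = s_{k-1} − q_k·s_k, t_{k+1} = t_{k-1} − q_k·t_k, so r_k = a·s_k + b·t_k at every step:
  q = 2: r = 152, s = 1 − 2·0 = 1, t = 0 − 2·1 = -2  (check: 812·1 + 330·(-2) = 152)
  q = 2: r = 26, s = 0 − 2·1 = -2, t = 1 − 2·(-2) = 5  (check: 812·(-2) + 330·5 = 26)
  q = 5: r = 22, s = 1 − 5·(-2) = 11, t = -2 − 5·5 = -27  (check: 812·11 + 330·(-27) = 22)
  q = 1: r = 4, s = -2 − 1·11 = -13, t = 5 − 1·(-27) = 32  (check: 812·(-13) + 330·32 = 4)
  q = 5: r = 2, s = 11 − 5·(-13) = 76, t = -27 − 5·32 = -187  (check: 812·76 + 330·(-187) = 2)
The row with r = 2 (the gcd) gives the Bezout coefficients s = 76, t = -187.
Result: 812 · (76) + 330 · (-187) = 2.

gcd(812, 330) = 2; s = 76, t = -187 (check: 812·76 + 330·(-187) = 2).


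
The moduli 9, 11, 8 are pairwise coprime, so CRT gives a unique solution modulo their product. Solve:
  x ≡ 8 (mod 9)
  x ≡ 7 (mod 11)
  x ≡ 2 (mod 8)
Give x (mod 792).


Moduli 9, 11, 8 are pairwise coprime; by CRT there is a unique solution modulo M = 9 · 11 · 8 = 792.
Solve pairwise, accumulating the modulus:
  Start with x ≡ 8 (mod 9).
  Combine with x ≡ 7 (mod 11): since gcd(9, 11) = 1, we get a unique residue mod 99.
    Write x = 8 + 9·t and substitute into x ≡ 7 (mod 11): 9·t ≡ 7 − 8 = -1 (mod 11).
    Reduce coefficients mod 11: 9·t ≡ 10 (mod 11).
    The inverse of 9 mod 11 is 5 (since 9·5 = 45 = 4·11 + 1), so t ≡ 5·10 = 50 ≡ 6 (mod 11).
    Then x = 8 + 9·6 = 62, valid modulo lcm(9, 11) = 99: x ≡ 62 (mod 99).
  Combine with x ≡ 2 (mod 8): since gcd(99, 8) = 1, we get a unique residue mod 792.
    Write x = 62 + 99·t and substitute into x ≡ 2 (mod 8): 99·t ≡ 2 − 62 = -60 (mod 8).
    Reduce coefficients mod 8: 3·t ≡ 4 (mod 8).
    The inverse of 3 mod 8 is 3 (since 3·3 = 9 = 1·8 + 1), so t ≡ 3·4 = 12 ≡ 4 (mod 8).
    Then x = 62 + 99·4 = 458, valid modulo lcm(99, 8) = 792: x ≡ 458 (mod 792).
Verify: 458 mod 9 = 8 ✓, 458 mod 11 = 7 ✓, 458 mod 8 = 2 ✓.

x ≡ 458 (mod 792).


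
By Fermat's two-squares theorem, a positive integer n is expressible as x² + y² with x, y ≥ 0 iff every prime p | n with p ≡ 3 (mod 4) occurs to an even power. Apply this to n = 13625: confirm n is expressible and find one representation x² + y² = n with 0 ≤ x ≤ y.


Step 1: Factor n = 13625 = 5^3 · 109.
Step 2: Check the mod-4 condition on each prime factor: 5 ≡ 1 (mod 4), exponent 3; 109 ≡ 1 (mod 4), exponent 1.
All primes ≡ 3 (mod 4) appear to even exponent (or don't appear), so by the two-squares theorem n IS expressible as a sum of two squares.
Step 3: Build a representation. Group n = k² · m with k = 5 and m = 5 · 109 = 545 (a product of primes ≡ 1 (mod 4)); a representation of m scales to one of n via (k·x)² + (k·y)² = k²(x² + y²). Each prime p ≡ 1 (mod 4) is itself a sum of two squares; find a² by testing p − a² for a perfect square:
  5: 5 − 1² = 4 = 2² ⇒ 5 = 1² + 2².
  109: 109 − 1² = 108, 109 − 2² = 105, 109 − 3² = 100 = 10² ⇒ 109 = 3² + 10².
  Combine using the Brahmagupta–Fibonacci identity (a² + b²)(c² + d²) = (ac − bd)² + (ad + bc)² = (ac + bd)² + (ad − bc)²:
  5 · 109 = 545: from (1² + 2²)(3² + 10²), take (1·3 − 2·10, 1·10 + 2·3) = (3 − 20, 10 + 6) = (-17, 16); dropping signs (only squares matter) gives (17, 16); check 17² + 16² = 289 + 256 = 545 ✓.
  Scale by k = 5: (5·17, 5·16) = (85, 80).
Step 4: Order so x ≤ y and verify: 80² + 85² = 6400 + 7225 = 13625 = n. ✓

n = 13625 = 80² + 85² (one valid representation with x ≤ y).


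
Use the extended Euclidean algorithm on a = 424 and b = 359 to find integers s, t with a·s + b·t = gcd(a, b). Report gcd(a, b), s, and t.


Euclidean algorithm on (424, 359) — divide until remainder is 0:
  424 = 1 · 359 + 65
  359 = 5 · 65 + 34
  65 = 1 · 34 + 31
  34 = 1 · 31 + 3
  31 = 10 · 3 + 1
  3 = 3 · 1 + 0
gcd(424, 359) = 1.
Track Bezout coefficients alongside the remainders: start with r₀ = 424 = a·1 + b·0 (s = 1, t = 0) and r₁ = 359 = a·0 + b·1 (s = 0, t = 1); each new remainder r_{k+1} = r_{k-1} − q_k·r_k inherits s_{k+1} = s_{k-1} − q_k·s_k, t_{k+1} = t_{k-1} − q_k·t_k, so r_k = a·s_k + b·t_k at every step:
  q = 1: r = 65, s = 1 − 1·0 = 1, t = 0 − 1·1 = -1  (check: 424·1 + 359·(-1) = 65)
  q = 5: r = 34, s = 0 − 5·1 = -5, t = 1 − 5·(-1) = 6  (check: 424·(-5) + 359·6 = 34)
  q = 1: r = 31, s = 1 − 1·(-5) = 6, t = -1 − 1·6 = -7  (check: 424·6 + 359·(-7) = 31)
  q = 1: r = 3, s = -5 − 1·6 = -11, t = 6 − 1·(-7) = 13  (check: 424·(-11) + 359·13 = 3)
  q = 10: r = 1, s = 6 − 10·(-11) = 116, t = -7 − 10·13 = -137  (check: 424·116 + 359·(-137) = 1)
The row with r = 1 (the gcd) gives the Bezout coefficients s = 116, t = -137.
Result: 424 · (116) + 359 · (-137) = 1.

gcd(424, 359) = 1; s = 116, t = -137 (check: 424·116 + 359·(-137) = 1).


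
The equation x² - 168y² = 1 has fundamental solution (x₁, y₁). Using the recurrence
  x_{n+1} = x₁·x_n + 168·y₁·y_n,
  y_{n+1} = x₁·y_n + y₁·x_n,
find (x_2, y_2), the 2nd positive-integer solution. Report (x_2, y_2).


Step 1: Find the fundamental solution (x₁, y₁) of x² - 168y² = 1.
  Expand √168 as a continued fraction. a₀ = ⌊√168⌋ = 12; iterate m_{k+1} = d_k·a_k − m_k, d_{k+1} = (168 − m_{k+1}²)/d_k, a_{k+1} = ⌊(a₀ + m_{k+1})/d_{k+1}⌋ (starting m₀ = 0, d₀ = 1), with convergents p_k = a_k·p_{k-1} + p_{k-2}, q_k = a_k·q_{k-1} + q_{k-2} (p₋₁ = 1, q₋₁ = 0):
  k = 0: a₀ = 12; p₀/q₀ = 12/1; p₀² − 168·q₀² = 144 − 168 = -24.
  k = 1: m = 12, d = 24, a = ⌊(12 + 12)/24⌋ = 1; p/q = (1·12 + 1)/(1·1 + 0) = 13/1; p² − 168·q² = 169 − 168 = 1.
  The first convergent with p² − 168·q² = 1 gives the fundamental solution (x₁, y₁) = (13, 1).
Step 2: Apply the recurrence (x_{n+1}, y_{n+1}) = (x₁x_n + 168y₁y_n, x₁y_n + y₁x_n) repeatedly.
  From (x_1, y_1) = (13, 1): x_2 = 13·13 + 168·1·1 = 337; y_2 = 13·1 + 1·13 = 26.
Step 3: Verify x_2² - 168·y_2² = 113569 - 113568 = 1 (should be 1). ✓

(x_1, y_1) = (13, 1); (x_2, y_2) = (337, 26).


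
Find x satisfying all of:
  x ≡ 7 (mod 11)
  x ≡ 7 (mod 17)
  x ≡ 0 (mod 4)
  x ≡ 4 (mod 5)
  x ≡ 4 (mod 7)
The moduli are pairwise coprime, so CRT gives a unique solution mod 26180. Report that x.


Product of moduli M = 11 · 17 · 4 · 5 · 7 = 26180.
Merge one congruence at a time:
  Start: x ≡ 7 (mod 11).
  Combine with x ≡ 7 (mod 17); new modulus lcm = 187.
    Write x = 7 + 11·t and substitute into x ≡ 7 (mod 17): 11·t ≡ 7 − 7 = 0 (mod 17).
    The inverse of 11 mod 17 is 14 (since 11·14 = 154 = 9·17 + 1), so t ≡ 14·0 = 0 ≡ 0 (mod 17).
    Then x = 7 + 11·0 = 7, valid modulo lcm(11, 17) = 187: x ≡ 7 (mod 187).
  Combine with x ≡ 0 (mod 4); new modulus lcm = 748.
    Write x = 7 + 187·t and substitute into x ≡ 0 (mod 4): 187·t ≡ 0 − 7 = -7 (mod 4).
    Reduce coefficients mod 4: 3·t ≡ 1 (mod 4).
    The inverse of 3 mod 4 is 3 (since 3·3 = 9 = 2·4 + 1), so t ≡ 3·1 = 3 ≡ 3 (mod 4).
    Then x = 7 + 187·3 = 568, valid modulo lcm(187, 4) = 748: x ≡ 568 (mod 748).
  Combine with x ≡ 4 (mod 5); new modulus lcm = 3740.
    Write x = 568 + 748·t and substitute into x ≡ 4 (mod 5): 748·t ≡ 4 − 568 = -564 (mod 5).
    Reduce coefficients mod 5: 3·t ≡ 1 (mod 5).
    The inverse of 3 mod 5 is 2 (since 3·2 = 6 = 1·5 + 1), so t ≡ 2·1 = 2 ≡ 2 (mod 5).
    Then x = 568 + 748·2 = 2064, valid modulo lcm(748, 5) = 3740: x ≡ 2064 (mod 3740).
  Combine with x ≡ 4 (mod 7); new modulus lcm = 26180.
    Write x = 2064 + 3740·t and substitute into x ≡ 4 (mod 7): 3740·t ≡ 4 − 2064 = -2060 (mod 7).
    Reduce coefficients mod 7: 2·t ≡ 5 (mod 7).
    The inverse of 2 mod 7 is 4 (since 2·4 = 8 = 1·7 + 1), so t ≡ 4·5 = 20 ≡ 6 (mod 7).
    Then x = 2064 + 3740·6 = 24504, valid modulo lcm(3740, 7) = 26180: x ≡ 24504 (mod 26180).
Verify against each original: 24504 mod 11 = 7, 24504 mod 17 = 7, 24504 mod 4 = 0, 24504 mod 5 = 4, 24504 mod 7 = 4.

x ≡ 24504 (mod 26180).


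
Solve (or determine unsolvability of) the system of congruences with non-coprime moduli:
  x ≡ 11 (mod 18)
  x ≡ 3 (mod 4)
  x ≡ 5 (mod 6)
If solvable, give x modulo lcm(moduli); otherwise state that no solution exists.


Moduli 18, 4, 6 are not pairwise coprime, so CRT works modulo lcm(m_i) when all pairwise compatibility conditions hold.
Pairwise compatibility: gcd(m_i, m_j) must divide a_i - a_j for every pair.
Merge one congruence at a time:
  Start: x ≡ 11 (mod 18).
  Combine with x ≡ 3 (mod 4): gcd(18, 4) = 2; 3 - 11 = -8, which IS divisible by 2, so compatible.
    Write x = 11 + 18·t and substitute into x ≡ 3 (mod 4): 18·t ≡ 3 − 11 = -8 (mod 4).
    Divide the congruence (and modulus) by g = 2: 9·t ≡ -4 (mod 2).
    Reduce coefficients mod 2: 1·t ≡ 0 (mod 2).
    So t ≡ 0 (mod 2).
    Then x = 11 + 18·0 = 11, valid modulo lcm(18, 4) = 36: x ≡ 11 (mod 36).
  Combine with x ≡ 5 (mod 6): gcd(36, 6) = 6; 5 - 11 = -6, which IS divisible by 6, so compatible.
    Write x = 11 + 36·t and substitute into x ≡ 5 (mod 6): 36·t ≡ 5 − 11 = -6 (mod 6).
    Divide the congruence (and modulus) by g = 6: 6·t ≡ -1 (mod 1).
    Modulo 1 every t works; take t = 0.
    Then x = 11 + 36·0 = 11, valid modulo lcm(36, 6) = 36: x ≡ 11 (mod 36).
Verify: 11 mod 18 = 11, 11 mod 4 = 3, 11 mod 6 = 5.

x ≡ 11 (mod 36).


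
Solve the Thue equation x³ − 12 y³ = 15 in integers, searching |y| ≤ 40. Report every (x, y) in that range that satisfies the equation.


The equation is x³ - 12y³ = 15. For fixed y, x³ = 12·y³ + 15, so a solution requires the RHS to be a perfect cube.
Strategy: iterate y from -40 to 40, compute RHS = 12·y³ + 15, and check whether it is a (positive or negative) perfect cube.
Check small values of y:
  y = 0: RHS = 15 is not a perfect cube.
  y = 1: RHS = 27 = (3)³ ⇒ x = 3 works.
  y = -1: RHS = 3 is not a perfect cube.
  y = 2: RHS = 111 is not a perfect cube.
  y = -2: RHS = -81 is not a perfect cube.
  y = 3: RHS = 339 is not a perfect cube.
  y = -3: RHS = -309 is not a perfect cube.
Continuing the search up to |y| = 40 finds no further solutions beyond those listed.
Collected solutions: (3, 1).

Solutions (with |y| ≤ 40): (3, 1).


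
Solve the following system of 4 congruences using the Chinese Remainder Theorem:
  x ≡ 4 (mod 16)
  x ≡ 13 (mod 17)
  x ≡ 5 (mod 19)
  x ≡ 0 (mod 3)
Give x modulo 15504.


Product of moduli M = 16 · 17 · 19 · 3 = 15504.
Merge one congruence at a time:
  Start: x ≡ 4 (mod 16).
  Combine with x ≡ 13 (mod 17); new modulus lcm = 272.
    Write x = 4 + 16·t and substitute into x ≡ 13 (mod 17): 16·t ≡ 13 − 4 = 9 (mod 17).
    The inverse of 16 mod 17 is 16 (since 16·16 = 256 = 15·17 + 1), so t ≡ 16·9 = 144 ≡ 8 (mod 17).
    Then x = 4 + 16·8 = 132, valid modulo lcm(16, 17) = 272: x ≡ 132 (mod 272).
  Combine with x ≡ 5 (mod 19); new modulus lcm = 5168.
    Write x = 132 + 272·t and substitute into x ≡ 5 (mod 19): 272·t ≡ 5 − 132 = -127 (mod 19).
    Reduce coefficients mod 19: 6·t ≡ 6 (mod 19).
    The inverse of 6 mod 19 is 16 (since 6·16 = 96 = 5·19 + 1), so t ≡ 16·6 = 96 ≡ 1 (mod 19).
    Then x = 132 + 272·1 = 404, valid modulo lcm(272, 19) = 5168: x ≡ 404 (mod 5168).
  Combine with x ≡ 0 (mod 3); new modulus lcm = 15504.
    Write x = 404 + 5168·t and substitute into x ≡ 0 (mod 3): 5168·t ≡ 0 − 404 = -404 (mod 3).
    Reduce coefficients mod 3: 2·t ≡ 1 (mod 3).
    The inverse of 2 mod 3 is 2 (since 2·2 = 4 = 1·3 + 1), so t ≡ 2·1 = 2 ≡ 2 (mod 3).
    Then x = 404 + 5168·2 = 10740, valid modulo lcm(5168, 3) = 15504: x ≡ 10740 (mod 15504).
Verify against each original: 10740 mod 16 = 4, 10740 mod 17 = 13, 10740 mod 19 = 5, 10740 mod 3 = 0.

x ≡ 10740 (mod 15504).


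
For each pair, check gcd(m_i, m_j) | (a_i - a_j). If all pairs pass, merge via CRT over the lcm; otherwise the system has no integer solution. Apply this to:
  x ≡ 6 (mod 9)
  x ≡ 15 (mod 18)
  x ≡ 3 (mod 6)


Moduli 9, 18, 6 are not pairwise coprime, so CRT works modulo lcm(m_i) when all pairwise compatibility conditions hold.
Pairwise compatibility: gcd(m_i, m_j) must divide a_i - a_j for every pair.
Merge one congruence at a time:
  Start: x ≡ 6 (mod 9).
  Combine with x ≡ 15 (mod 18): gcd(9, 18) = 9; 15 - 6 = 9, which IS divisible by 9, so compatible.
    Write x = 6 + 9·t and substitute into x ≡ 15 (mod 18): 9·t ≡ 15 − 6 = 9 (mod 18).
    Divide the congruence (and modulus) by g = 9: 1·t ≡ 1 (mod 2).
    So t ≡ 1 (mod 2).
    Then x = 6 + 9·1 = 15, valid modulo lcm(9, 18) = 18: x ≡ 15 (mod 18).
  Combine with x ≡ 3 (mod 6): gcd(18, 6) = 6; 3 - 15 = -12, which IS divisible by 6, so compatible.
    Write x = 15 + 18·t and substitute into x ≡ 3 (mod 6): 18·t ≡ 3 − 15 = -12 (mod 6).
    Divide the congruence (and modulus) by g = 6: 3·t ≡ -2 (mod 1).
    Modulo 1 every t works; take t = 0.
    Then x = 15 + 18·0 = 15, valid modulo lcm(18, 6) = 18: x ≡ 15 (mod 18).
Verify: 15 mod 9 = 6, 15 mod 18 = 15, 15 mod 6 = 3.

x ≡ 15 (mod 18).


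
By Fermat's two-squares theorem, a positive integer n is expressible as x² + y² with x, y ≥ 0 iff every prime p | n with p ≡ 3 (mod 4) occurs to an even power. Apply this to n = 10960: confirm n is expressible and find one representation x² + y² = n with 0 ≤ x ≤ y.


Step 1: Factor n = 10960 = 2^4 · 5 · 137.
Step 2: Check the mod-4 condition on each prime factor: 2 = 2 (special); 5 ≡ 1 (mod 4), exponent 1; 137 ≡ 1 (mod 4), exponent 1.
All primes ≡ 3 (mod 4) appear to even exponent (or don't appear), so by the two-squares theorem n IS expressible as a sum of two squares.
Step 3: Build a representation. Group n = k² · m with k = 4 and m = 5 · 137 = 685 (a product of primes ≡ 1 (mod 4)); a representation of m scales to one of n via (k·x)² + (k·y)² = k²(x² + y²). Each prime p ≡ 1 (mod 4) is itself a sum of two squares; find a² by testing p − a² for a perfect square:
  5: 5 − 1² = 4 = 2² ⇒ 5 = 1² + 2².
  137: 137 − 1² = 136, 137 − 2² = 133, 137 − 3² = 128, 137 − 4² = 121 = 11² ⇒ 137 = 4² + 11².
  Combine using the Brahmagupta–Fibonacci identity (a² + b²)(c² + d²) = (ac − bd)² + (ad + bc)² = (ac + bd)² + (ad − bc)²:
  5 · 137 = 685: from (1² + 2²)(4² + 11²), take (1·4 − 2·11, 1·11 + 2·4) = (4 − 22, 11 + 8) = (-18, 19); dropping signs (only squares matter) gives (18, 19); check 18² + 19² = 324 + 361 = 685 ✓.
  Scale by k = 4: (4·18, 4·19) = (72, 76).
Step 4: Order so x ≤ y and verify: 72² + 76² = 5184 + 5776 = 10960 = n. ✓

n = 10960 = 72² + 76² (one valid representation with x ≤ y).


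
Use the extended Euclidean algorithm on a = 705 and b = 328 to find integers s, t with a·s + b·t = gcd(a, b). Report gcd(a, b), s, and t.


Euclidean algorithm on (705, 328) — divide until remainder is 0:
  705 = 2 · 328 + 49
  328 = 6 · 49 + 34
  49 = 1 · 34 + 15
  34 = 2 · 15 + 4
  15 = 3 · 4 + 3
  4 = 1 · 3 + 1
  3 = 3 · 1 + 0
gcd(705, 328) = 1.
Track Bezout coefficients alongside the remainders: start with r₀ = 705 = a·1 + b·0 (s = 1, t = 0) and r₁ = 328 = a·0 + b·1 (s = 0, t = 1); each new remainder r_{k+1} = r_{k-1} − q_k·r_k inherits s_{k+1} = s_{k-1} − q_k·s_k, t_{k+1} = t_{k-1} − q_k·t_k, so r_k = a·s_k + b·t_k at every step:
  q = 2: r = 49, s = 1 − 2·0 = 1, t = 0 − 2·1 = -2  (check: 705·1 + 328·(-2) = 49)
  q = 6: r = 34, s = 0 − 6·1 = -6, t = 1 − 6·(-2) = 13  (check: 705·(-6) + 328·13 = 34)
  q = 1: r = 15, s = 1 − 1·(-6) = 7, t = -2 − 1·13 = -15  (check: 705·7 + 328·(-15) = 15)
  q = 2: r = 4, s = -6 − 2·7 = -20, t = 13 − 2·(-15) = 43  (check: 705·(-20) + 328·43 = 4)
  q = 3: r = 3, s = 7 − 3·(-20) = 67, t = -15 − 3·43 = -144  (check: 705·67 + 328·(-144) = 3)
  q = 1: r = 1, s = -20 − 1·67 = -87, t = 43 − 1·(-144) = 187  (check: 705·(-87) + 328·187 = 1)
The row with r = 1 (the gcd) gives the Bezout coefficients s = -87, t = 187.
Result: 705 · (-87) + 328 · (187) = 1.

gcd(705, 328) = 1; s = -87, t = 187 (check: 705·(-87) + 328·187 = 1).


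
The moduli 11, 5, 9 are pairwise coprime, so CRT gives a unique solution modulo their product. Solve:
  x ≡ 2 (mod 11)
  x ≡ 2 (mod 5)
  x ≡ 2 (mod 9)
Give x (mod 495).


Moduli 11, 5, 9 are pairwise coprime; by CRT there is a unique solution modulo M = 11 · 5 · 9 = 495.
Solve pairwise, accumulating the modulus:
  Start with x ≡ 2 (mod 11).
  Combine with x ≡ 2 (mod 5): since gcd(11, 5) = 1, we get a unique residue mod 55.
    Write x = 2 + 11·t and substitute into x ≡ 2 (mod 5): 11·t ≡ 2 − 2 = 0 (mod 5).
    Reduce coefficients mod 5: 1·t ≡ 0 (mod 5).
    So t ≡ 0 (mod 5).
    Then x = 2 + 11·0 = 2, valid modulo lcm(11, 5) = 55: x ≡ 2 (mod 55).
  Combine with x ≡ 2 (mod 9): since gcd(55, 9) = 1, we get a unique residue mod 495.
    Write x = 2 + 55·t and substitute into x ≡ 2 (mod 9): 55·t ≡ 2 − 2 = 0 (mod 9).
    Reduce coefficients mod 9: 1·t ≡ 0 (mod 9).
    So t ≡ 0 (mod 9).
    Then x = 2 + 55·0 = 2, valid modulo lcm(55, 9) = 495: x ≡ 2 (mod 495).
Verify: 2 mod 11 = 2 ✓, 2 mod 5 = 2 ✓, 2 mod 9 = 2 ✓.

x ≡ 2 (mod 495).
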